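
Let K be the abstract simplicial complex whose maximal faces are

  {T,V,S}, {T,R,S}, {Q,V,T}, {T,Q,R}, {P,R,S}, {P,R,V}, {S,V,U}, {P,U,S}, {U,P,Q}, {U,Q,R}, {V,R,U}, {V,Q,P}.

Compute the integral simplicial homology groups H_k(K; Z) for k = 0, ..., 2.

H_0 = Z,  H_1 = Z/2,  H_2 = 0.

We work with the vertex ordering P < Q < R < S < T < U < V. The simplices of K, each written with vertices in increasing order, are:

  0-simplices (7): P, Q, R, S, T, U, V
  1-simplices (18): PQ, PR, PS, PU, PV, QR, QT, QU, QV, RS, RT, RU, RV, ST, SU, SV, TV, UV
  2-simplices (12): PQU, PQV, PRS, PRV, PSU, QRT, QRU, QTV, RST, RUV, STV, SUV

giving chain groups C_0 ≅ Z^7, C_1 ≅ Z^18, C_2 ≅ Z^12.

Boundary ∂_1: C_1 → C_0 sends each edge [p,q] (with p < q) to q − p. For instance
  ∂RU = U − R.
This gives a 7×18 integer matrix of rank 6; reducing to Smith normal form yields diagonal entries (1,1,1,1,1,1).

The boundary map ∂_2: C_2 → C_1 sends each 2-simplex [p,q,r] to [q,r] − [p,r] + [p,q]. For instance
  ∂SUV = UV − SV + SU,
  ∂PRS = RS − PS + PR.
The 18×12 boundary matrix has rank 12 and Smith normal form diag(1,1,1,1,1,1,1,1,1,1,1,2).

Reading off H_k = ker ∂_k / im ∂_{k+1}:

  H_0: rank C_0 − rank ∂_1 = 7 − 6 = 1, and the invariant factors of ∂_1 are all 1, so H_0 ≅ Z.
  H_1: rank ker ∂_1 − rank ∂_2 = (18 − 6) − 12 = 0, and ∂_2 has invariant factor 2 > 1, so H_1 ≅ Z/2.
  H_2: rank ker ∂_2 − rank ∂_3 = (12 − 12) − 0 = 0, and there is no ∂_3, so H_2 ≅ 0.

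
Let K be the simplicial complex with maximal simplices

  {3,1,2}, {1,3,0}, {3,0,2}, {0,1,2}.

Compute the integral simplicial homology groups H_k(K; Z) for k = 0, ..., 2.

Take the total order 0 < 1 < 2 < 3 on the vertex set. Then K (dimension 2) consists of the simplices:

  0-simplices (4): [0], [1], [2], [3]
  1-simplices (6): [0,1], [0,2], [0,3], [1,2], [1,3], [2,3]
  2-simplices (4): [0,1,2], [0,1,3], [0,2,3], [1,2,3]

Hence C_0 ≅ Z^4, C_1 ≅ Z^6, C_2 ≅ Z^4.

Boundary ∂_1: C_1 → C_0 maps an edge to its endpoints' difference, ∂[p,q] = q − p. For instance
  ∂[1,2] = [2] − [1].
The 4×6 boundary matrix has rank 3 and Smith normal form diag(1,1,1).

∂_2: C_2 → C_1 acts by ∂[p,q,r] = [q,r] − [p,r] + [p,q]. For instance
  ∂[0,1,2] = [1,2] − [0,2] + [0,1],
  ∂[0,1,3] = [1,3] − [0,3] + [0,1].
As a 6×4 matrix over Z this has rank 3, with invariant factors (1,1,1).

Reading off H_k = ker ∂_k / im ∂_{k+1}:

  H_0: rank C_0 − rank ∂_1 = 4 − 3 = 1, and the invariant factors of ∂_1 are all 1, so H_0 = Z.
  H_1: rank ker ∂_1 − rank ∂_2 = (6 − 3) − 3 = 0, and the invariant factors of ∂_2 are all 1, so H_1 = 0.
  H_2: rank ker ∂_2 − rank ∂_3 = (4 − 3) − 0 = 1, and there is no ∂_3, so H_2 = Z.

As a check, the Euler characteristic is 4 − 6 + 4 = 2, which agrees with 1 − 0 + 1 = 2.
(K is a triangulation of the 2-sphere S^2.)

H_0 ≅ Z,  H_1 = 0,  H_2 ≅ Z.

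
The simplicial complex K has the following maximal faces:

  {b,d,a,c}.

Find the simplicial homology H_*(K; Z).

Fix the vertex order a < b < c < d and write every simplex with vertices in increasing order. Then dim K = 3 and the simplices of K are:

  0-simplices (4): a, b, c, d
  1-simplices (6): ab, ac, ad, bc, bd, cd
  2-simplices (4): abc, abd, acd, bcd
  3-simplices (1): abcd

giving chain groups C_0 ≅ Z^4, C_1 ≅ Z^6, C_2 ≅ Z^4, C_3 ≅ Z^1.

∂_1: C_1 → C_0 is given by ∂[p,q] = [q] − [p]. For instance
  ∂ac = c − a.
As a 4×6 matrix over Z this has rank 3, with invariant factors (1,1,1).

∂_2: C_2 → C_1 acts by ∂[p,q,r] = [q,r] − [p,r] + [p,q]. For instance
  ∂abd = bd − ad + ab,
  ∂acd = cd − ad + ac.
The resulting 6×4 matrix has rank 3, and its Smith normal form has invariant factors (1,1,1).

Boundary ∂_3: C_3 → C_2 sends each 3-simplex σ to the alternating sum Σ_i (−1)^i (σ with its i-th vertex removed). For instance
  ∂abcd = bcd − acd + abd − abc.
As a 4×1 matrix over Z this has rank 1, with invariant factors (1).

From H_k ≅ ker(∂_k) / im(∂_{k+1}) we obtain:

  H_0: rank C_0 − rank ∂_1 = 4 − 3 = 1, and the invariant factors of ∂_1 are all 1, so H_0 = Z.
  H_1: rank ker ∂_1 − rank ∂_2 = (6 − 3) − 3 = 0, and the invariant factors of ∂_2 are all 1, so H_1 = 0.
  H_2: rank ker ∂_2 − rank ∂_3 = (4 − 3) − 1 = 0, and the invariant factors of ∂_3 are all 1, so H_2 = 0.
  H_3: rank ker ∂_3 − rank ∂_4 = (1 − 1) − 0 = 0, and there is no ∂_4, so H_3 = 0.

H_0 = Z,  H_1 = 0,  H_2 = 0,  H_3 = 0.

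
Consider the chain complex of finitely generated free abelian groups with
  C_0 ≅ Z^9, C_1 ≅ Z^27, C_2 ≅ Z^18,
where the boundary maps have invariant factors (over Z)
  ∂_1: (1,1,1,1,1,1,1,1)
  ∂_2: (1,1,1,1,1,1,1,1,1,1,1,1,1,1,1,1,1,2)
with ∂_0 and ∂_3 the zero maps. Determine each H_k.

H_0 ≅ Z,  H_1 ≅ Z ⊕ Z/2Z,  H_2 = 0.

H_0: b_0 = 9 − 0 − 8 = 1; torsion from ∂_1 factors > 1: none. So H_0 ≅ Z.
H_1: b_1 = 27 − 8 − 18 = 1; torsion from ∂_2 factors > 1: [2]. So H_1 ≅ Z ⊕ Z/2Z.
H_2: b_2 = 18 − 18 − 0 = 0; torsion from ∂_3 factors > 1: none. So H_2 ≅ 0.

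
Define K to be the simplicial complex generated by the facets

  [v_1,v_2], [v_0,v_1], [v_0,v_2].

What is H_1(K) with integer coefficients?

H_1 = Z.

Fix the vertex order v_0 < v_1 < v_2 and write every simplex with vertices in increasing order. Then dim K = 1 and the simplices of K are:

  0-simplices (3): [v_0], [v_1], [v_2]
  1-simplices (3): [v_0,v_1], [v_0,v_2], [v_1,v_2]

Hence C_0 ≅ Z^3, C_1 ≅ Z^3.

∂_1: C_1 → C_0 maps an edge to its endpoints' difference, ∂[p,q] = q − p. For instance
  ∂[v_0,v_1] = [v_1] − [v_0].
The 3×3 boundary matrix has rank 2 and Smith normal form diag(1,1).

From H_k ≅ ker(∂_k) / im(∂_{k+1}) we obtain:

  H_1: rank ker ∂_1 − rank ∂_2 = (3 − 2) − 0 = 1, and there is no ∂_2, so H_1 = Z.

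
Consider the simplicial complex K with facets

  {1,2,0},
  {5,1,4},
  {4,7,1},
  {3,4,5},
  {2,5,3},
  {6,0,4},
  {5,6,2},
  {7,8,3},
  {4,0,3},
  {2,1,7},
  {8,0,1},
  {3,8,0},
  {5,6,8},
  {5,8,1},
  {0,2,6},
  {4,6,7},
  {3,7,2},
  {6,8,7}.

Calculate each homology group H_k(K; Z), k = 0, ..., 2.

Take the total order 0 < 1 < 2 < 3 < 4 < 5 < 6 < 7 < 8 on the vertex set. Then K (dimension 2) consists of the simplices:

  0-simplices (9): [0], [1], [2], [3], [4], [5], [6], [7], [8]
  1-simplices (27): (27 of them)
  2-simplices (18): [0,1,2], [0,1,8], [0,2,6], [0,3,4], [0,3,8], [0,4,6], [1,2,7], [1,4,5], [1,4,7], [1,5,8], [2,3,5], [2,3,7], [2,5,6], [3,4,5], [3,7,8], [4,6,7], [5,6,8], [6,7,8]

giving chain groups C_0 ≅ Z^9, C_1 ≅ Z^27, C_2 ≅ Z^18.

∂_1: C_1 → C_0 is given by ∂[p,q] = [q] − [p].
The 9×27 boundary matrix has rank 8 and Smith normal form diag(1,1,1,1,1,1,1,1).

∂_2: C_2 → C_1 acts by ∂[p,q,r] = [q,r] − [p,r] + [p,q]. For instance
  ∂[3,7,8] = [7,8] − [3,8] + [3,7],
  ∂[2,3,5] = [3,5] − [2,5] + [2,3].
As a 27×18 matrix over Z this has rank 17, with invariant factors (1,1,1,1,1,1,1,1,1,1,1,1,1,1,1,1,1).

Reading off H_k = ker ∂_k / im ∂_{k+1}:

  H_0: rank C_0 − rank ∂_1 = 9 − 8 = 1, and the invariant factors of ∂_1 are all 1, so H_0 = Z.
  H_1: rank ker ∂_1 − rank ∂_2 = (27 − 8) − 17 = 2, and the invariant factors of ∂_2 are all 1, so H_1 = Z^2.
  H_2: rank ker ∂_2 − rank ∂_3 = (18 − 17) − 0 = 1, and there is no ∂_3, so H_2 = Z.

As a check, the Euler characteristic is 9 − 27 + 18 = 0, which agrees with 1 − 2 + 1 = 0.

H_0 ≅ Z,  H_1 ≅ Z^2,  H_2 ≅ Z.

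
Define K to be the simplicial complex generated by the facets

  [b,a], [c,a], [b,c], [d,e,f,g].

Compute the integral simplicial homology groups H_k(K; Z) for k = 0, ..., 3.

Fix the vertex order a < b < c < d < e < f < g and write every simplex with vertices in increasing order. Then dim K = 3 and the simplices of K are:

  0-simplices (7): a, b, c, d, e, f, g
  1-simplices (9): ab, ac, bc, de, df, dg, ef, eg, fg
  2-simplices (4): def, deg, dfg, efg
  3-simplices (1): defg

giving chain groups C_0 ≅ Z^7, C_1 ≅ Z^9, C_2 ≅ Z^4, C_3 ≅ Z^1.

The boundary map ∂_1: C_1 → C_0 sends each edge [p,q] (with p < q) to q − p. For instance
  ∂ac = c − a.
The resulting 7×9 matrix has rank 5, and its Smith normal form has invariant factors (1,1,1,1,1).

The boundary map ∂_2: C_2 → C_1 maps a triangle to the signed sum of its edges. For instance
  ∂dfg = fg − dg + df,
  ∂def = ef − df + de.
As a 9×4 matrix over Z this has rank 3, with invariant factors (1,1,1).

∂_3: C_3 → C_2 sends each 3-simplex σ to the alternating sum Σ_i (−1)^i (σ with its i-th vertex removed). For instance
  ∂defg = efg − dfg + deg − def.
The resulting 4×1 matrix has rank 1, and its Smith normal form has invariant factors (1).

Computing H_k = (kernel of ∂_k) / (image of ∂_{k+1}):

  H_0: rank C_0 − rank ∂_1 = 7 − 5 = 2, and the invariant factors of ∂_1 are all 1, so H_0 = Z^2.
  H_1: rank ker ∂_1 − rank ∂_2 = (9 − 5) − 3 = 1, and the invariant factors of ∂_2 are all 1, so H_1 = Z.
  H_2: rank ker ∂_2 − rank ∂_3 = (4 − 3) − 1 = 0, and the invariant factors of ∂_3 are all 1, so H_2 = 0.
  H_3: rank ker ∂_3 − rank ∂_4 = (1 − 1) − 0 = 0, and there is no ∂_4, so H_3 = 0.

H_0 = Z^2,  H_1 = Z,  H_2 = 0,  H_3 = 0.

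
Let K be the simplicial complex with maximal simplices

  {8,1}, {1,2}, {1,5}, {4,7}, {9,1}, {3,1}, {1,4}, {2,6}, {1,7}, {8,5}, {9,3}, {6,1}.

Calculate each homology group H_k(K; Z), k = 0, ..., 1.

H_0 = Z,  H_1 = Z^4.

Take the total order 1 < 2 < 3 < 4 < 5 < 6 < 7 < 8 < 9 on the vertex set. Then K (dimension 1) consists of the simplices:

  0-simplices (9): [1], [2], [3], [4], [5], [6], [7], [8], [9]
  1-simplices (12): [1,2], [1,3], [1,4], [1,5], [1,6], [1,7], [1,8], [1,9], [2,6], [3,9], [4,7], [5,8]

Hence C_0 ≅ Z^9, C_1 ≅ Z^12.

Boundary ∂_1: C_1 → C_0 is given by ∂[p,q] = [q] − [p]. For instance
  ∂[1,9] = [9] − [1].
As a 9×12 matrix over Z this has rank 8, with invariant factors (1,1,1,1,1,1,1,1).

Computing H_k = (kernel of ∂_k) / (image of ∂_{k+1}):

  H_0: rank C_0 − rank ∂_1 = 9 − 8 = 1, and the invariant factors of ∂_1 are all 1, so H_0 = Z.
  H_1: rank ker ∂_1 − rank ∂_2 = (12 − 8) − 0 = 4, and there is no ∂_2, so H_1 = Z^4.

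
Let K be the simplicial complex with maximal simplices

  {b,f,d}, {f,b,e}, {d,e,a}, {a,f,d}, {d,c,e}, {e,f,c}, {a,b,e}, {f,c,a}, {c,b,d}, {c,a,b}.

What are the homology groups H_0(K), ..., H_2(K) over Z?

Take the total order a < b < c < d < e < f on the vertex set. Then K (dimension 2) consists of the simplices:

  0-simplices (6): a, b, c, d, e, f
  1-simplices (15): ab, ac, ad, ae, af, bc, bd, be, bf, cd, ce, cf, de, df, ef
  2-simplices (10): abc, abe, acf, ade, adf, bcd, bdf, bef, cde, cef

giving chain groups C_0 ≅ Z^6, C_1 ≅ Z^15, C_2 ≅ Z^10.

The boundary map ∂_1: C_1 → C_0 is given by ∂[p,q] = [q] − [p]. For instance
  ∂cf = f − c.
The resulting 6×15 matrix has rank 5, and its Smith normal form has invariant factors (1,1,1,1,1).

Boundary ∂_2: C_2 → C_1 maps a triangle to the signed sum of its edges. For instance
  ∂bef = ef − bf + be,
  ∂abe = be − ae + ab.
The 15×10 boundary matrix has rank 10 and Smith normal form diag(1,1,1,1,1,1,1,1,1,2).

Computing H_k = (kernel of ∂_k) / (image of ∂_{k+1}):

  H_0: rank C_0 − rank ∂_1 = 6 − 5 = 1, and the invariant factors of ∂_1 are all 1, so H_0 ≅ Z.
  H_1: rank ker ∂_1 − rank ∂_2 = (15 − 5) − 10 = 0, and ∂_2 has invariant factor 2 > 1, so H_1 ≅ Z/2.
  H_2: rank ker ∂_2 − rank ∂_3 = (10 − 10) − 0 = 0, and there is no ∂_3, so H_2 ≅ 0.

H_0 ≅ Z,  H_1 ≅ Z/2,  H_2 = 0.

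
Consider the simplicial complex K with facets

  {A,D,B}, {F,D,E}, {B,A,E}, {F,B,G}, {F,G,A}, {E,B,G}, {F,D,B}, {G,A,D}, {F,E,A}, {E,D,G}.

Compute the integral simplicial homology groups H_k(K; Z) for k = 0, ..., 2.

H_0 = Z,  H_1 = Z/2,  H_2 = 0.

Take the total order A < B < D < E < F < G on the vertex set. Then K (dimension 2) consists of the simplices:

  0-simplices (6): A, B, D, E, F, G
  1-simplices (15): AB, AD, AE, AF, AG, BD, BE, BF, BG, DE, DF, DG, EF, EG, FG
  2-simplices (10): ABD, ABE, ADG, AEF, AFG, BDF, BEG, BFG, DEF, DEG

giving chain groups C_0 ≅ Z^6, C_1 ≅ Z^15, C_2 ≅ Z^10.

The boundary map ∂_1: C_1 → C_0 sends each edge [p,q] (with p < q) to q − p.
This gives a 6×15 integer matrix of rank 5; reducing to Smith normal form yields diagonal entries (1,1,1,1,1).

Boundary ∂_2: C_2 → C_1 maps a triangle to the signed sum of its edges. For instance
  ∂BEG = EG − BG + BE,
  ∂ADG = DG − AG + AD.
The 15×10 boundary matrix has rank 10 and Smith normal form diag(1,1,1,1,1,1,1,1,1,2).

Reading off H_k = ker ∂_k / im ∂_{k+1}:

  H_0: rank C_0 − rank ∂_1 = 6 − 5 = 1, and the invariant factors of ∂_1 are all 1, so H_0 = Z.
  H_1: rank ker ∂_1 − rank ∂_2 = (15 − 5) − 10 = 0, and ∂_2 has invariant factor 2 > 1, so H_1 = Z/2.
  H_2: rank ker ∂_2 − rank ∂_3 = (10 − 10) − 0 = 0, and there is no ∂_3, so H_2 = 0.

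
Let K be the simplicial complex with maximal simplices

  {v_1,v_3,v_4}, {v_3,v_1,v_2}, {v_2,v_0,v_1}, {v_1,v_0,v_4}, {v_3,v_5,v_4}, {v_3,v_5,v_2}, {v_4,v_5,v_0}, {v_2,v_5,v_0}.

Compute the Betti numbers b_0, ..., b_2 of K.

Take the total order v_0 < v_1 < v_2 < v_3 < v_4 < v_5 on the vertex set. Then K (dimension 2) consists of the simplices:

  0-simplices (6): [v_0], [v_1], [v_2], [v_3], [v_4], [v_5]
  1-simplices (12): [v_0,v_1], [v_0,v_2], [v_0,v_4], [v_0,v_5], [v_1,v_2], [v_1,v_3], [v_1,v_4], [v_2,v_3], [v_2,v_5], [v_3,v_4], [v_3,v_5], [v_4,v_5]
  2-simplices (8): [v_0,v_1,v_2], [v_0,v_1,v_4], [v_0,v_2,v_5], [v_0,v_4,v_5], [v_1,v_2,v_3], [v_1,v_3,v_4], [v_2,v_3,v_5], [v_3,v_4,v_5]

so the chain groups are C_0 ≅ Z^6, C_1 ≅ Z^12, C_2 ≅ Z^8.

The boundary map ∂_1: C_1 → C_0 maps an edge to its endpoints' difference, ∂[p,q] = q − p.
The resulting 6×12 matrix has rank 5, and its Smith normal form has invariant factors (1,1,1,1,1).

The boundary map ∂_2: C_2 → C_1 sends each 2-simplex [p,q,r] to [q,r] − [p,r] + [p,q]. For instance
  ∂[v_1,v_2,v_3] = [v_2,v_3] − [v_1,v_3] + [v_1,v_2],
  ∂[v_3,v_4,v_5] = [v_4,v_5] − [v_3,v_5] + [v_3,v_4].
This gives a 12×8 integer matrix of rank 7; reducing to Smith normal form yields diagonal entries (1,1,1,1,1,1,1).

Computing H_k = (kernel of ∂_k) / (image of ∂_{k+1}):

  H_0: rank C_0 − rank ∂_1 = 6 − 5 = 1, and the invariant factors of ∂_1 are all 1, so H_0 = Z.
  H_1: rank ker ∂_1 − rank ∂_2 = (12 − 5) − 7 = 0, and the invariant factors of ∂_2 are all 1, so H_1 = 0.
  H_2: rank ker ∂_2 − rank ∂_3 = (8 − 7) − 0 = 1, and there is no ∂_3, so H_2 = Z.

Hence the Betti numbers are b_0 = 1, b_1 = 0, b_2 = 1.

b_0 = 1, b_1 = 0, b_2 = 1.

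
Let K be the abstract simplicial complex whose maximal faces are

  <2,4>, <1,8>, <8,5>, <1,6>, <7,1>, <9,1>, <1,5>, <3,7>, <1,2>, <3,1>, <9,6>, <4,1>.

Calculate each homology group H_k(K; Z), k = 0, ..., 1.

H_0 ≅ Z,  H_1 ≅ Z^4.

Take the total order 1 < 2 < 3 < 4 < 5 < 6 < 7 < 8 < 9 on the vertex set. Then K (dimension 1) consists of the simplices:

  0-simplices (9): [1], [2], [3], [4], [5], [6], [7], [8], [9]
  1-simplices (12): [1,2], [1,3], [1,4], [1,5], [1,6], [1,7], [1,8], [1,9], [2,4], [3,7], [5,8], [6,9]

Hence C_0 ≅ Z^9, C_1 ≅ Z^12.

Boundary ∂_1: C_1 → C_0 is given by ∂[p,q] = [q] − [p]. For instance
  ∂[1,5] = [5] − [1].
The 9×12 boundary matrix has rank 8 and Smith normal form diag(1,1,1,1,1,1,1,1).

Reading off H_k = ker ∂_k / im ∂_{k+1}:

  H_0: rank C_0 − rank ∂_1 = 9 − 8 = 1, and the invariant factors of ∂_1 are all 1, so H_0 ≅ Z.
  H_1: rank ker ∂_1 − rank ∂_2 = (12 − 8) − 0 = 4, and there is no ∂_2, so H_1 ≅ Z^4.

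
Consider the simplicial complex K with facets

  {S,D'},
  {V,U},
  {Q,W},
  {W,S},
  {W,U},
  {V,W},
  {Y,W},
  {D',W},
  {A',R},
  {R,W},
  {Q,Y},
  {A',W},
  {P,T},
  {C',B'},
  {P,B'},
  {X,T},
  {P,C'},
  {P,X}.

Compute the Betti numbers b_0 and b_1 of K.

b_0 = 2, b_1 = 6.

Order the vertices as P < Q < R < S < T < U < V < W < X < Y < A' < B' < C' < D'. Listing each simplex with vertices in this order, K has dimension 1 with simplices:

  0-simplices (14): [P], [Q], [R], [S], [T], [U], [V], [W], [X], [Y], [A'], [B'], [C'], [D']
  1-simplices (18): [P,T], [P,X], [P,B'], [P,C'], [Q,W], [Q,Y], [R,W], [R,A'], [S,W], [S,D'], [T,X], [U,V], [U,W], [V,W], [W,Y], [W,A'], [W,D'], [B',C']

giving chain groups C_0 ≅ Z^14, C_1 ≅ Z^18.

∂_1: C_1 → C_0 sends each edge [p,q] (with p < q) to q − p. For instance
  ∂[V,W] = [W] − [V].
The 14×18 boundary matrix has rank 12 and Smith normal form diag(1,1,1,1,1,1,1,1,1,1,1,1).

Reading off H_k = ker ∂_k / im ∂_{k+1}:

  H_0: rank C_0 − rank ∂_1 = 14 − 12 = 2, and the invariant factors of ∂_1 are all 1, so H_0 ≅ Z^2.
  H_1: rank ker ∂_1 − rank ∂_2 = (18 − 12) − 0 = 6, and there is no ∂_2, so H_1 ≅ Z^6.

As a check, the Euler characteristic is 14 − 18 = -4, which agrees with 2 − 6 = -4.
(K is a triangulation of the disjoint union of a wedge of 2 circles and a wedge of 4 circles.)

Hence the Betti numbers are b_0 = 2, b_1 = 6.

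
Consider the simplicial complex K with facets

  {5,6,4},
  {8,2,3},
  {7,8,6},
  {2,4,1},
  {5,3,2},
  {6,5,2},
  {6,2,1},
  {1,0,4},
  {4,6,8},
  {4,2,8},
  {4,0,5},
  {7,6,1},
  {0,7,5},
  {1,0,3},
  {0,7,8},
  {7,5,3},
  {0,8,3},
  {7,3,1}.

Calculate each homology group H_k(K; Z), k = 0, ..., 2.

H_0 ≅ Z,  H_1 ≅ Z ⊕ Z/2Z,  H_2 = 0.

Fix the vertex order 0 < 1 < 2 < 3 < 4 < 5 < 6 < 7 < 8 and write every simplex with vertices in increasing order. Then dim K = 2 and the simplices of K are:

  0-simplices (9): [0], [1], [2], [3], [4], [5], [6], [7], [8]
  1-simplices (27): (27 of them)
  2-simplices (18): [0,1,3], [0,1,4], [0,3,8], [0,4,5], [0,5,7], [0,7,8], [1,2,4], [1,2,6], [1,3,7], [1,6,7], [2,3,5], [2,3,8], [2,4,8], [2,5,6], [3,5,7], [4,5,6], [4,6,8], [6,7,8]

giving chain groups C_0 ≅ Z^9, C_1 ≅ Z^27, C_2 ≅ Z^18.

The boundary map ∂_1: C_1 → C_0 is given by ∂[p,q] = [q] − [p].
The resulting 9×27 matrix has rank 8, and its Smith normal form has invariant factors (1,1,1,1,1,1,1,1).

The boundary map ∂_2: C_2 → C_1 acts by ∂[p,q,r] = [q,r] − [p,r] + [p,q]. For instance
  ∂[2,3,5] = [3,5] − [2,5] + [2,3],
  ∂[2,3,8] = [3,8] − [2,8] + [2,3].
The 27×18 boundary matrix has rank 18 and Smith normal form diag(1,1,1,1,1,1,1,1,1,1,1,1,1,1,1,1,1,2).

From H_k ≅ ker(∂_k) / im(∂_{k+1}) we obtain:

  H_0: rank C_0 − rank ∂_1 = 9 − 8 = 1, and the invariant factors of ∂_1 are all 1, so H_0 ≅ Z.
  H_1: rank ker ∂_1 − rank ∂_2 = (27 − 8) − 18 = 1, and ∂_2 has invariant factor 2 > 1, so H_1 ≅ Z ⊕ Z/2Z.
  H_2: rank ker ∂_2 − rank ∂_3 = (18 − 18) − 0 = 0, and there is no ∂_3, so H_2 ≅ 0.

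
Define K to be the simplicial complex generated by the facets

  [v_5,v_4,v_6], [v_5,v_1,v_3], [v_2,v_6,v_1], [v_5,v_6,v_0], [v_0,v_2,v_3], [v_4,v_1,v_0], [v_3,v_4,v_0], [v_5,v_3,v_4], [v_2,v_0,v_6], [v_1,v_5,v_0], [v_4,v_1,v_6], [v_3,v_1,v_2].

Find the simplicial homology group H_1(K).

H_1 = Z/2.

We work with the vertex ordering v_0 < v_1 < v_2 < v_3 < v_4 < v_5 < v_6. The simplices of K, each written with vertices in increasing order, are:

  0-simplices (7): [v_0], [v_1], [v_2], [v_3], [v_4], [v_5], [v_6]
  1-simplices (18): (18 of them)
  2-simplices (12): (12 of them)

giving chain groups C_0 ≅ Z^7, C_1 ≅ Z^18, C_2 ≅ Z^12.

∂_1: C_1 → C_0 is given by ∂[p,q] = [q] − [p]. For instance
  ∂[v_1,v_6] = [v_6] − [v_1].
The 7×18 boundary matrix has rank 6 and Smith normal form diag(1,1,1,1,1,1).

Boundary ∂_2: C_2 → C_1 acts by ∂[p,q,r] = [q,r] − [p,r] + [p,q]. For instance
  ∂[v_0,v_1,v_4] = [v_1,v_4] − [v_0,v_4] + [v_0,v_1],
  ∂[v_1,v_2,v_3] = [v_2,v_3] − [v_1,v_3] + [v_1,v_2].
The resulting 18×12 matrix has rank 12, and its Smith normal form has invariant factors (1,1,1,1,1,1,1,1,1,1,1,2).

Reading off H_k = ker ∂_k / im ∂_{k+1}:

  H_1: rank ker ∂_1 − rank ∂_2 = (18 − 6) − 12 = 0, and ∂_2 has invariant factor 2 > 1, so H_1 = Z/2.

(K is a triangulation of the real projective plane RP^2.)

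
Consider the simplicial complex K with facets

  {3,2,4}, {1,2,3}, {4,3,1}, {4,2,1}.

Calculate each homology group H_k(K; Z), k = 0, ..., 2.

Take the total order 1 < 2 < 3 < 4 on the vertex set. Then K (dimension 2) consists of the simplices:

  0-simplices (4): [1], [2], [3], [4]
  1-simplices (6): [1,2], [1,3], [1,4], [2,3], [2,4], [3,4]
  2-simplices (4): [1,2,3], [1,2,4], [1,3,4], [2,3,4]

so the chain groups are C_0 ≅ Z^4, C_1 ≅ Z^6, C_2 ≅ Z^4.

Boundary ∂_1: C_1 → C_0 maps an edge to its endpoints' difference, ∂[p,q] = q − p. For instance
  ∂[2,4] = [4] − [2].
The 4×6 boundary matrix has rank 3 and Smith normal form diag(1,1,1).

Boundary ∂_2: C_2 → C_1 maps a triangle to the signed sum of its edges. For instance
  ∂[1,3,4] = [3,4] − [1,4] + [1,3],
  ∂[1,2,3] = [2,3] − [1,3] + [1,2].
This gives a 6×4 integer matrix of rank 3; reducing to Smith normal form yields diagonal entries (1,1,1).

From H_k ≅ ker(∂_k) / im(∂_{k+1}) we obtain:

  H_0: rank C_0 − rank ∂_1 = 4 − 3 = 1, and the invariant factors of ∂_1 are all 1, so H_0 = Z.
  H_1: rank ker ∂_1 − rank ∂_2 = (6 − 3) − 3 = 0, and the invariant factors of ∂_2 are all 1, so H_1 = 0.
  H_2: rank ker ∂_2 − rank ∂_3 = (4 − 3) − 0 = 1, and there is no ∂_3, so H_2 = Z.

As a check, the Euler characteristic is 4 − 6 + 4 = 2, which agrees with 1 − 0 + 1 = 2.

H_0 = Z,  H_1 = 0,  H_2 = Z.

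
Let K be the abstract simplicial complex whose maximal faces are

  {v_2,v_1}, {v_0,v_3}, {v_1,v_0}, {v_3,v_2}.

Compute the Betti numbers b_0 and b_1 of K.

Take the total order v_0 < v_1 < v_2 < v_3 on the vertex set. Then K (dimension 1) consists of the simplices:

  0-simplices (4): [v_0], [v_1], [v_2], [v_3]
  1-simplices (4): [v_0,v_1], [v_0,v_3], [v_1,v_2], [v_2,v_3]

so the chain groups are C_0 ≅ Z^4, C_1 ≅ Z^4.

∂_1: C_1 → C_0 is given by ∂[p,q] = [q] − [p]. For instance
  ∂[v_0,v_3] = [v_3] − [v_0].
The resulting 4×4 matrix has rank 3, and its Smith normal form has invariant factors (1,1,1).

Computing H_k = (kernel of ∂_k) / (image of ∂_{k+1}):

  H_0: rank C_0 − rank ∂_1 = 4 − 3 = 1, and the invariant factors of ∂_1 are all 1, so H_0 = Z.
  H_1: rank ker ∂_1 − rank ∂_2 = (4 − 3) − 0 = 1, and there is no ∂_2, so H_1 = Z.

Hence the Betti numbers are b_0 = 1, b_1 = 1.

b_0 = 1, b_1 = 1.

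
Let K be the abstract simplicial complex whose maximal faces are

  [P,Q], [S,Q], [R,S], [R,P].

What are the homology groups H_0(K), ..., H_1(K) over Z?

H_0 ≅ Z,  H_1 ≅ Z.

Fix the vertex order P < Q < R < S and write every simplex with vertices in increasing order. Then dim K = 1 and the simplices of K are:

  0-simplices (4): P, Q, R, S
  1-simplices (4): PQ, PR, QS, RS

giving chain groups C_0 ≅ Z^4, C_1 ≅ Z^4.

Boundary ∂_1: C_1 → C_0 is given by ∂[p,q] = [q] − [p]. For instance
  ∂PR = R − P.
The resulting 4×4 matrix has rank 3, and its Smith normal form has invariant factors (1,1,1).

Now H_k = ker ∂_k / im ∂_{k+1}, so:

  H_0: rank C_0 − rank ∂_1 = 4 − 3 = 1, and the invariant factors of ∂_1 are all 1, so H_0 ≅ Z.
  H_1: rank ker ∂_1 − rank ∂_2 = (4 − 3) − 0 = 1, and there is no ∂_2, so H_1 ≅ Z.

(K is a triangulation of the circle S^1.)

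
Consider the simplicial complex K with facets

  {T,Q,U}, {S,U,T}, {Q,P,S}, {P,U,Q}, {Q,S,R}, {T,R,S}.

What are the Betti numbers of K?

b_0 = 1, b_1 = 1, b_2 = 0.

K has 6 vertices, 12 edges, 6 triangles.
rank ∂_0 = 0, rank ∂_1 = 5 ⇒ b_0 = 6 − 0 − 5 = 1; all invariant factors of ∂_1 are 1 so no torsion. So H_0 ≅ Z.
rank ∂_1 = 5, rank ∂_2 = 6 ⇒ b_1 = 12 − 5 − 6 = 1; all invariant factors of ∂_2 are 1 so no torsion. So H_1 ≅ Z.
rank ∂_2 = 6, rank ∂_3 = 0 ⇒ b_2 = 6 − 6 − 0 = 0. So H_2 ≅ 0.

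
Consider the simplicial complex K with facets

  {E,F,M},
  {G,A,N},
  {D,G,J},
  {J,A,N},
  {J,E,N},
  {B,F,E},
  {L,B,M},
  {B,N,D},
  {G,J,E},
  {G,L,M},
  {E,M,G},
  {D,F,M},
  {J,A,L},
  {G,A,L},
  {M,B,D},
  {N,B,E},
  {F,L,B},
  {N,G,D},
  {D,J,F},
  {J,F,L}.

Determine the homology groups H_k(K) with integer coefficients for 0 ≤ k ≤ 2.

H_0 ≅ Z,  H_1 ≅ Z ⊕ Z/2,  H_2 = 0.

We work with the vertex ordering A < B < D < E < F < G < J < L < M < N. The simplices of K, each written with vertices in increasing order, are:

  0-simplices (10): A, B, D, E, F, G, J, L, M, N
  1-simplices (30): AG, AJ, AL, AN, BD, BE, BF, BL, BM, BN, DF, DG, DJ, DM, DN, EF, EG, EJ, EM, EN, FJ, FL, FM, GJ, GL, GM, GN, JL, JN, LM
  2-simplices (20): AGL, AGN, AJL, AJN, BDM, BDN, BEF, BEN, BFL, BLM, DFJ, DFM, DGJ, DGN, EFM, EGJ, EGM, EJN, FJL, GLM

giving chain groups C_0 ≅ Z^10, C_1 ≅ Z^30, C_2 ≅ Z^20.

The boundary map ∂_1: C_1 → C_0 maps an edge to its endpoints' difference, ∂[p,q] = q − p.
The resulting 10×30 matrix has rank 9, and its Smith normal form has invariant factors (1,1,1,1,1,1,1,1,1).

∂_2: C_2 → C_1 maps a triangle to the signed sum of its edges. For instance
  ∂GLM = LM − GM + GL,
  ∂BFL = FL − BL + BF.
The resulting 30×20 matrix has rank 20, and its Smith normal form has invariant factors (1,1,1,1,1,1,1,1,1,1,1,1,1,1,1,1,1,1,1,2).

Computing H_k = (kernel of ∂_k) / (image of ∂_{k+1}):

  H_0: rank C_0 − rank ∂_1 = 10 − 9 = 1, and the invariant factors of ∂_1 are all 1, so H_0 = Z.
  H_1: rank ker ∂_1 − rank ∂_2 = (30 − 9) − 20 = 1, and ∂_2 has invariant factor 2 > 1, so H_1 = Z ⊕ Z/2.
  H_2: rank ker ∂_2 − rank ∂_3 = (20 − 20) − 0 = 0, and there is no ∂_3, so H_2 = 0.

As a check, the Euler characteristic is 10 − 30 + 20 = 0, which agrees with 1 − 1 + 0 = 0.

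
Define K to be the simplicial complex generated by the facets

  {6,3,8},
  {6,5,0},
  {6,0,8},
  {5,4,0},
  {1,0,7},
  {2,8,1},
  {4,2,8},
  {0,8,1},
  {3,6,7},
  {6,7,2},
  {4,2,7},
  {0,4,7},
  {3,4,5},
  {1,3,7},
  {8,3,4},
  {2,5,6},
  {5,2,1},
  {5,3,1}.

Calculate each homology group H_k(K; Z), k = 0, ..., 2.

H_0 = Z,  H_1 = Z^2,  H_2 = Z.

K has 9 vertices, 27 edges, 18 triangles.
rank ∂_0 = 0, rank ∂_1 = 8 ⇒ b_0 = 9 − 0 − 8 = 1; all invariant factors of ∂_1 are 1 so no torsion. So H_0 ≅ Z.
rank ∂_1 = 8, rank ∂_2 = 17 ⇒ b_1 = 27 − 8 − 17 = 2; all invariant factors of ∂_2 are 1 so no torsion. So H_1 ≅ Z^2.
rank ∂_2 = 17, rank ∂_3 = 0 ⇒ b_2 = 18 − 17 − 0 = 1. So H_2 ≅ Z.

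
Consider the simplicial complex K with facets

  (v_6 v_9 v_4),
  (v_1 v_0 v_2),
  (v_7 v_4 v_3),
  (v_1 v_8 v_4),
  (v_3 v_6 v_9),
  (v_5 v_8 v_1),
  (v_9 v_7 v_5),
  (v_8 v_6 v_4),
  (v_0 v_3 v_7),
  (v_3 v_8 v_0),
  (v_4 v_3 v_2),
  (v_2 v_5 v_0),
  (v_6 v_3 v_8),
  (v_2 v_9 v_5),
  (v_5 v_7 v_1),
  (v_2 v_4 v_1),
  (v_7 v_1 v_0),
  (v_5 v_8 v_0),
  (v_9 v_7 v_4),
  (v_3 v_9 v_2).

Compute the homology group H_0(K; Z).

Take the total order v_0 < v_1 < v_2 < v_3 < v_4 < v_5 < v_6 < v_7 < v_8 < v_9 on the vertex set. Then K (dimension 2) consists of the simplices:

  0-simplices (10): [v_0], [v_1], [v_2], [v_3], [v_4], [v_5], [v_6], [v_7], [v_8], [v_9]
  1-simplices (30): (30 of them)
  2-simplices (20): (20 of them)

so the chain groups are C_0 ≅ Z^10, C_1 ≅ Z^30, C_2 ≅ Z^20.

The boundary map ∂_1: C_1 → C_0 sends each edge [p,q] (with p < q) to q − p.
This gives a 10×30 integer matrix of rank 9; reducing to Smith normal form yields diagonal entries (1,1,1,1,1,1,1,1,1).

Boundary ∂_2: C_2 → C_1 maps a triangle to the signed sum of its edges. For instance
  ∂[v_2,v_3,v_4] = [v_3,v_4] − [v_2,v_4] + [v_2,v_3],
  ∂[v_1,v_2,v_4] = [v_2,v_4] − [v_1,v_4] + [v_1,v_2].
The 30×20 boundary matrix has rank 20 and Smith normal form diag(1,1,1,1,1,1,1,1,1,1,1,1,1,1,1,1,1,1,1,2).

Computing H_k = (kernel of ∂_k) / (image of ∂_{k+1}):

  H_0: rank C_0 − rank ∂_1 = 10 − 9 = 1, and the invariant factors of ∂_1 are all 1, so H_0 ≅ Z.

(K is a triangulation of the Klein bottle.)

H_0 = Z.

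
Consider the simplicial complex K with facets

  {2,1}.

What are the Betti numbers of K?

We work with the vertex ordering 1 < 2. The simplices of K, each written with vertices in increasing order, are:

  0-simplices (2): [1], [2]
  1-simplices (1): [1,2]

Hence C_0 ≅ Z^2, C_1 ≅ Z^1.

∂_1: C_1 → C_0 sends each edge [p,q] (with p < q) to q − p. For instance
  ∂[1,2] = [2] − [1].
This gives a 2×1 integer matrix of rank 1; reducing to Smith normal form yields diagonal entries (1).

Reading off H_k = ker ∂_k / im ∂_{k+1}:

  H_0: rank C_0 − rank ∂_1 = 2 − 1 = 1, and the invariant factors of ∂_1 are all 1, so H_0 = Z.
  H_1: rank ker ∂_1 − rank ∂_2 = (1 − 1) − 0 = 0, and there is no ∂_2, so H_1 = 0.

As a check, the Euler characteristic is 2 − 1 = 1, which agrees with 1 − 0 = 1.

Hence the Betti numbers are b_0 = 1, b_1 = 0.

b_0 = 1, b_1 = 0.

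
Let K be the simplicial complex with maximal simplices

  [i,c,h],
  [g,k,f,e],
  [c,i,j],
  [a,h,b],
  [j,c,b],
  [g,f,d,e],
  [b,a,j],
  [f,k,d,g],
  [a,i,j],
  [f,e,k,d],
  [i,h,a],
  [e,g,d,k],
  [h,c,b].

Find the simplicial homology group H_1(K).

Order the vertices as a < b < c < d < e < f < g < h < i < j < k. Listing each simplex with vertices in this order, K has dimension 3 with simplices:

  0-simplices (11): a, b, c, d, e, f, g, h, i, j, k
  1-simplices (22): ab, ah, ai, aj, bc, bh, bj, ch, ci, cj, de, df, dg, dk, ef, eg, ek, fg, fk, gk, hi, ij
  2-simplices (18): abh, abj, ahi, aij, bch, bcj, chi, cij, def, deg, dek, dfg, dfk, dgk, efg, efk, egk, fgk
  3-simplices (5): defg, defk, degk, dfgk, efgk

so the chain groups are C_0 ≅ Z^11, C_1 ≅ Z^22, C_2 ≅ Z^18, C_3 ≅ Z^5.

∂_1: C_1 → C_0 is given by ∂[p,q] = [q] − [p]. For instance
  ∂ef = f − e.
The resulting 11×22 matrix has rank 9, and its Smith normal form has invariant factors (1,1,1,1,1,1,1,1,1).

The boundary map ∂_2: C_2 → C_1 acts by ∂[p,q,r] = [q,r] − [p,r] + [p,q]. For instance
  ∂efk = fk − ek + ef,
  ∂efg = fg − eg + ef.
As a 22×18 matrix over Z this has rank 13, with invariant factors (1,1,1,1,1,1,1,1,1,1,1,1,1).

Boundary ∂_3: C_3 → C_2 sends each 3-simplex σ to the alternating sum Σ_i (−1)^i (σ with its i-th vertex removed). For instance
  ∂defg = efg − dfg + deg − def,
  ∂degk = egk − dgk + dek − deg.
The resulting 18×5 matrix has rank 4, and its Smith normal form has invariant factors (1,1,1,1).

Now H_k = ker ∂_k / im ∂_{k+1}, so:

  H_1: rank ker ∂_1 − rank ∂_2 = (22 − 9) − 13 = 0, and the invariant factors of ∂_2 are all 1, so H_1 ≅ 0.

H_1 = 0.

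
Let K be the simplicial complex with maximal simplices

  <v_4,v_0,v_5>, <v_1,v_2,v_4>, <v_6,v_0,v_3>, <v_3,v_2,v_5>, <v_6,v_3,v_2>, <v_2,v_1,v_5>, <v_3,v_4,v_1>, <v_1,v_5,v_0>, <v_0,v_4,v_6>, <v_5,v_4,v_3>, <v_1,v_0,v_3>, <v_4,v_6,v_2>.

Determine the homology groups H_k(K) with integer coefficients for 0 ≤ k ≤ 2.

Order the vertices as v_0 < v_1 < v_2 < v_3 < v_4 < v_5 < v_6. Listing each simplex with vertices in this order, K has dimension 2 with simplices:

  0-simplices (7): [v_0], [v_1], [v_2], [v_3], [v_4], [v_5], [v_6]
  1-simplices (18): (18 of them)
  2-simplices (12): (12 of them)

so the chain groups are C_0 ≅ Z^7, C_1 ≅ Z^18, C_2 ≅ Z^12.

∂_1: C_1 → C_0 is given by ∂[p,q] = [q] − [p]. For instance
  ∂[v_2,v_4] = [v_4] − [v_2].
As a 7×18 matrix over Z this has rank 6, with invariant factors (1,1,1,1,1,1).

Boundary ∂_2: C_2 → C_1 maps a triangle to the signed sum of its edges. For instance
  ∂[v_0,v_3,v_6] = [v_3,v_6] − [v_0,v_6] + [v_0,v_3],
  ∂[v_1,v_2,v_4] = [v_2,v_4] − [v_1,v_4] + [v_1,v_2].
This gives a 18×12 integer matrix of rank 12; reducing to Smith normal form yields diagonal entries (1,1,1,1,1,1,1,1,1,1,1,2).

Reading off H_k = ker ∂_k / im ∂_{k+1}:

  H_0: rank C_0 − rank ∂_1 = 7 − 6 = 1, and the invariant factors of ∂_1 are all 1, so H_0 = Z.
  H_1: rank ker ∂_1 − rank ∂_2 = (18 − 6) − 12 = 0, and ∂_2 has invariant factor 2 > 1, so H_1 = Z/2.
  H_2: rank ker ∂_2 − rank ∂_3 = (12 − 12) − 0 = 0, and there is no ∂_3, so H_2 = 0.

As a check, the Euler characteristic is 7 − 18 + 12 = 1, which agrees with 1 − 0 + 0 = 1.

H_0 = Z,  H_1 = Z/2,  H_2 = 0.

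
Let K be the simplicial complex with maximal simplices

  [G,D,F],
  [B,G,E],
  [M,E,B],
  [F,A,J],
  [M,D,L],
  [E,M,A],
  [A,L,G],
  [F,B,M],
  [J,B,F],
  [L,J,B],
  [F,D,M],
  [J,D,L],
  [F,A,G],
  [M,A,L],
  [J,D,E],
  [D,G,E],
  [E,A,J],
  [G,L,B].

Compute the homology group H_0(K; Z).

We work with the vertex ordering A < B < D < E < F < G < J < L < M. The simplices of K, each written with vertices in increasing order, are:

  0-simplices (9): A, B, D, E, F, G, J, L, M
  1-simplices (27): AE, AF, AG, AJ, AL, AM, BE, BF, BG, BJ, BL, BM, DE, DF, DG, DJ, DL, DM, EG, EJ, EM, FG, FJ, FM, GL, JL, LM
  2-simplices (18): AEJ, AEM, AFG, AFJ, AGL, ALM, BEG, BEM, BFJ, BFM, BGL, BJL, DEG, DEJ, DFG, DFM, DJL, DLM

Hence C_0 ≅ Z^9, C_1 ≅ Z^27, C_2 ≅ Z^18.

The boundary map ∂_1: C_1 → C_0 is given by ∂[p,q] = [q] − [p].
This gives a 9×27 integer matrix of rank 8; reducing to Smith normal form yields diagonal entries (1,1,1,1,1,1,1,1).

Boundary ∂_2: C_2 → C_1 acts by ∂[p,q,r] = [q,r] − [p,r] + [p,q]. For instance
  ∂DLM = LM − DM + DL,
  ∂DFG = FG − DG + DF.
The resulting 27×18 matrix has rank 17, and its Smith normal form has invariant factors (1,1,1,1,1,1,1,1,1,1,1,1,1,1,1,1,1).

Now H_k = ker ∂_k / im ∂_{k+1}, so:

  H_0: rank C_0 − rank ∂_1 = 9 − 8 = 1, and the invariant factors of ∂_1 are all 1, so H_0 = Z.

H_0 = Z.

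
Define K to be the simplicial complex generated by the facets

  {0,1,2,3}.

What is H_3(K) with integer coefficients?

H_3 ≅ 0.

Fix the vertex order 0 < 1 < 2 < 3 and write every simplex with vertices in increasing order. Then dim K = 3 and the simplices of K are:

  0-simplices (4): [0], [1], [2], [3]
  1-simplices (6): [0,1], [0,2], [0,3], [1,2], [1,3], [2,3]
  2-simplices (4): [0,1,2], [0,1,3], [0,2,3], [1,2,3]
  3-simplices (1): [0,1,2,3]

so the chain groups are C_0 ≅ Z^4, C_1 ≅ Z^6, C_2 ≅ Z^4, C_3 ≅ Z^1.

∂_1: C_1 → C_0 maps an edge to its endpoints' difference, ∂[p,q] = q − p. For instance
  ∂[1,2] = [2] − [1].
The resulting 4×6 matrix has rank 3, and its Smith normal form has invariant factors (1,1,1).

∂_2: C_2 → C_1 sends each 2-simplex [p,q,r] to [q,r] − [p,r] + [p,q]. For instance
  ∂[0,2,3] = [2,3] − [0,3] + [0,2],
  ∂[0,1,2] = [1,2] − [0,2] + [0,1].
The 6×4 boundary matrix has rank 3 and Smith normal form diag(1,1,1).

The boundary map ∂_3: C_3 → C_2 sends each 3-simplex σ to the alternating sum Σ_i (−1)^i (σ with its i-th vertex removed). For instance
  ∂[0,1,2,3] = [1,2,3] − [0,2,3] + [0,1,3] − [0,1,2].
As a 4×1 matrix over Z this has rank 1, with invariant factors (1).

Now H_k = ker ∂_k / im ∂_{k+1}, so:

  H_3: rank ker ∂_3 − rank ∂_4 = (1 − 1) − 0 = 0, and there is no ∂_4, so H_3 ≅ 0.

(K is a triangulation of the 3-simplex.)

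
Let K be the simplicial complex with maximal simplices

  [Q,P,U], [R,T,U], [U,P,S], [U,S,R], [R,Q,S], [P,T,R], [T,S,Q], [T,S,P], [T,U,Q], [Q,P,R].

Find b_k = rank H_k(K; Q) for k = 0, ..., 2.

b_0 = 1, b_1 = 0, b_2 = 0.

K has 6 vertices, 15 edges, 10 triangles.
rank ∂_0 = 0, rank ∂_1 = 5 ⇒ b_0 = 6 − 0 − 5 = 1; all invariant factors of ∂_1 are 1 so no torsion. So H_0 ≅ Z.
rank ∂_1 = 5, rank ∂_2 = 10 ⇒ b_1 = 15 − 5 − 10 = 0; ∂_2 has invariant factor(s) [2] giving torsion. So H_1 ≅ Z/2.
rank ∂_2 = 10, rank ∂_3 = 0 ⇒ b_2 = 10 − 10 − 0 = 0. So H_2 ≅ 0.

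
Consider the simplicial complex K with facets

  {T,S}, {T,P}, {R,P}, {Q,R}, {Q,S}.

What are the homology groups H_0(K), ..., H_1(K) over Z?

H_0 ≅ Z,  H_1 ≅ Z.

Fix the vertex order P < Q < R < S < T and write every simplex with vertices in increasing order. Then dim K = 1 and the simplices of K are:

  0-simplices (5): P, Q, R, S, T
  1-simplices (5): PR, PT, QR, QS, ST

Hence C_0 ≅ Z^5, C_1 ≅ Z^5.

∂_1: C_1 → C_0 sends each edge [p,q] (with p < q) to q − p. For instance
  ∂PT = T − P.
The resulting 5×5 matrix has rank 4, and its Smith normal form has invariant factors (1,1,1,1).

Reading off H_k = ker ∂_k / im ∂_{k+1}:

  H_0: rank C_0 − rank ∂_1 = 5 − 4 = 1, and the invariant factors of ∂_1 are all 1, so H_0 ≅ Z.
  H_1: rank ker ∂_1 − rank ∂_2 = (5 − 4) − 0 = 1, and there is no ∂_2, so H_1 ≅ Z.

As a check, the Euler characteristic is 5 − 5 = 0, which agrees with 1 − 1 = 0.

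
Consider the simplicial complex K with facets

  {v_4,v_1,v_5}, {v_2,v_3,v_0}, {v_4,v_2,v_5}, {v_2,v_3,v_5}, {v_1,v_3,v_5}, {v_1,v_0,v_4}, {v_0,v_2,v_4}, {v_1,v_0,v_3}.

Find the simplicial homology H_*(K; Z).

H_0 = Z,  H_1 = 0,  H_2 = Z.

Fix the vertex order v_0 < v_1 < v_2 < v_3 < v_4 < v_5 and write every simplex with vertices in increasing order. Then dim K = 2 and the simplices of K are:

  0-simplices (6): [v_0], [v_1], [v_2], [v_3], [v_4], [v_5]
  1-simplices (12): [v_0,v_1], [v_0,v_2], [v_0,v_3], [v_0,v_4], [v_1,v_3], [v_1,v_4], [v_1,v_5], [v_2,v_3], [v_2,v_4], [v_2,v_5], [v_3,v_5], [v_4,v_5]
  2-simplices (8): [v_0,v_1,v_3], [v_0,v_1,v_4], [v_0,v_2,v_3], [v_0,v_2,v_4], [v_1,v_3,v_5], [v_1,v_4,v_5], [v_2,v_3,v_5], [v_2,v_4,v_5]

Hence C_0 ≅ Z^6, C_1 ≅ Z^12, C_2 ≅ Z^8.

Boundary ∂_1: C_1 → C_0 maps an edge to its endpoints' difference, ∂[p,q] = q − p. For instance
  ∂[v_0,v_3] = [v_3] − [v_0].
The resulting 6×12 matrix has rank 5, and its Smith normal form has invariant factors (1,1,1,1,1).

The boundary map ∂_2: C_2 → C_1 maps a triangle to the signed sum of its edges. For instance
  ∂[v_1,v_4,v_5] = [v_4,v_5] − [v_1,v_5] + [v_1,v_4],
  ∂[v_0,v_2,v_4] = [v_2,v_4] − [v_0,v_4] + [v_0,v_2].
The 12×8 boundary matrix has rank 7 and Smith normal form diag(1,1,1,1,1,1,1).

Computing H_k = (kernel of ∂_k) / (image of ∂_{k+1}):

  H_0: rank C_0 − rank ∂_1 = 6 − 5 = 1, and the invariant factors of ∂_1 are all 1, so H_0 ≅ Z.
  H_1: rank ker ∂_1 − rank ∂_2 = (12 − 5) − 7 = 0, and the invariant factors of ∂_2 are all 1, so H_1 ≅ 0.
  H_2: rank ker ∂_2 − rank ∂_3 = (8 − 7) − 0 = 1, and there is no ∂_3, so H_2 ≅ Z.

(K is a triangulation of the 2-sphere S^2.)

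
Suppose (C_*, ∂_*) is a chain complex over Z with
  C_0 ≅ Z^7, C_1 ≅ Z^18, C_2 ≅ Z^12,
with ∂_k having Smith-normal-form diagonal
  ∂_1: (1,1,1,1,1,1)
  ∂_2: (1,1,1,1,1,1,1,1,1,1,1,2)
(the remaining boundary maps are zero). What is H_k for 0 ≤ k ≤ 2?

H_0 = Z,  H_1 = Z/2,  H_2 = 0.

H_0: b_0 = 7 − 0 − 6 = 1; torsion from ∂_1 factors > 1: none. So H_0 = Z.
H_1: b_1 = 18 − 6 − 12 = 0; torsion from ∂_2 factors > 1: [2]. So H_1 = Z/2.
H_2: b_2 = 12 − 12 − 0 = 0; torsion from ∂_3 factors > 1: none. So H_2 = 0.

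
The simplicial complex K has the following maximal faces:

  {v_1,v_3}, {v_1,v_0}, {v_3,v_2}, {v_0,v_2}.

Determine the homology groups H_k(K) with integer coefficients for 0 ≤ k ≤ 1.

H_0 ≅ Z,  H_1 ≅ Z.

Fix the vertex order v_0 < v_1 < v_2 < v_3 and write every simplex with vertices in increasing order. Then dim K = 1 and the simplices of K are:

  0-simplices (4): [v_0], [v_1], [v_2], [v_3]
  1-simplices (4): [v_0,v_1], [v_0,v_2], [v_1,v_3], [v_2,v_3]

Hence C_0 ≅ Z^4, C_1 ≅ Z^4.

The boundary map ∂_1: C_1 → C_0 sends each edge [p,q] (with p < q) to q − p. For instance
  ∂[v_2,v_3] = [v_3] − [v_2].
The 4×4 boundary matrix has rank 3 and Smith normal form diag(1,1,1).

Reading off H_k = ker ∂_k / im ∂_{k+1}:

  H_0: rank C_0 − rank ∂_1 = 4 − 3 = 1, and the invariant factors of ∂_1 are all 1, so H_0 = Z.
  H_1: rank ker ∂_1 − rank ∂_2 = (4 − 3) − 0 = 1, and there is no ∂_2, so H_1 = Z.

As a check, the Euler characteristic is 4 − 4 = 0, which agrees with 1 − 1 = 0.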